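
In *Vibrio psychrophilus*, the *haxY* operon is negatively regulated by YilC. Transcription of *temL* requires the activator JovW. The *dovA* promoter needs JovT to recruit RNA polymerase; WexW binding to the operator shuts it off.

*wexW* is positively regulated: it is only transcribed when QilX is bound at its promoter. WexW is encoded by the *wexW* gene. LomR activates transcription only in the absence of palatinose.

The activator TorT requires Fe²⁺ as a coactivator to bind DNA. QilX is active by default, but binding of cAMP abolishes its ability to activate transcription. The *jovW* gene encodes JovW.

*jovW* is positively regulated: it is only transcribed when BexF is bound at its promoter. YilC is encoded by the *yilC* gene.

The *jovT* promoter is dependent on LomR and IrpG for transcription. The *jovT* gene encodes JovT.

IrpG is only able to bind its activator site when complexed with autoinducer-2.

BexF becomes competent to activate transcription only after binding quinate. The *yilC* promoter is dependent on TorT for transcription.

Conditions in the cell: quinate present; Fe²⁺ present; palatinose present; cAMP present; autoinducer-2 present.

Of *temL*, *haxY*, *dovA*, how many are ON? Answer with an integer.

Quinate is present, so BexF is active.
No repressor is bound and BexF is active, so *jovW* is transcribed.
So JovW is produced and active.
No repressor is bound and JovW is active, so *temL* is transcribed.
→ *temL* is ON.
Fe²⁺ is present, so TorT is active.
No repressor is bound and TorT is active, so *yilC* is transcribed.
So YilC is produced and active.
With repressor YilC bound, *haxY* is not transcribed.
→ *haxY* is OFF.
Palatinose is present, so LomR is inactive.
Autoinducer-2 is present, so IrpG is active.
Required activator LomR is absent, so *jovT* is not transcribed.
So JovT is not produced.
cAMP is present, so QilX is inactive.
Required activator QilX is absent, so *wexW* is not transcribed.
So WexW is not produced.
Required activator JovT is absent, so *dovA* is not transcribed.
→ *dovA* is OFF.
1 of the 3 genes is transcribed.

1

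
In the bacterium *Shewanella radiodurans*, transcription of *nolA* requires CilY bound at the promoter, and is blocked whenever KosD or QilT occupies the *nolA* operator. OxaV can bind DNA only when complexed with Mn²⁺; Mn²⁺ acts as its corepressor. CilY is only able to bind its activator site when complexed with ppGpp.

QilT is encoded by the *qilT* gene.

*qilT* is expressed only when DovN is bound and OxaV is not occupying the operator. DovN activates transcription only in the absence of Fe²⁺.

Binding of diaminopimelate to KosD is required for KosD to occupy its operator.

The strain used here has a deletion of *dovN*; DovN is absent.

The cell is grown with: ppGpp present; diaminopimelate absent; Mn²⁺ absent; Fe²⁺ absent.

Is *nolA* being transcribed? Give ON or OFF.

Diaminopimelate is absent, so KosD is inactive.
ppGpp is present, so CilY is active.
DovN is non-functional in this strain, so it has no effect.
Mn²⁺ is absent, so OxaV is inactive.
Required activator DovN is absent, so *qilT* is not transcribed.
So QilT is not produced.
No repressor is bound and CilY is active, so *nolA* is transcribed.

ON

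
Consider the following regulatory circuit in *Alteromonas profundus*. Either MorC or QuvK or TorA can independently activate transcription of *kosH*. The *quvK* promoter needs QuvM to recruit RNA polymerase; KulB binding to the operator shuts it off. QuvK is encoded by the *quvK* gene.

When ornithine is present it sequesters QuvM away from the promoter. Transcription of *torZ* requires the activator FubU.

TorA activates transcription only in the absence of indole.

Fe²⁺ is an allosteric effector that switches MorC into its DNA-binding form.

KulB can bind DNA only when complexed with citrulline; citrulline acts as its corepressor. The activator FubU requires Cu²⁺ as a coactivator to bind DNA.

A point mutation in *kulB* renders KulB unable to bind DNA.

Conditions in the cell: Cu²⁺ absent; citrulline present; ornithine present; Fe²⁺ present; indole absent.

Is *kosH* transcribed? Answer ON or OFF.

ON

Fe²⁺ is present, so MorC is active.
Ornithine is present, so QuvM is inactive.
KulB is non-functional in this strain, so it has no effect.
Required activator QuvM is absent, so *quvK* is not transcribed.
So QuvK is not produced.
Indole is absent, so TorA is active.
Activator MorC is present, so *kosH* is transcribed.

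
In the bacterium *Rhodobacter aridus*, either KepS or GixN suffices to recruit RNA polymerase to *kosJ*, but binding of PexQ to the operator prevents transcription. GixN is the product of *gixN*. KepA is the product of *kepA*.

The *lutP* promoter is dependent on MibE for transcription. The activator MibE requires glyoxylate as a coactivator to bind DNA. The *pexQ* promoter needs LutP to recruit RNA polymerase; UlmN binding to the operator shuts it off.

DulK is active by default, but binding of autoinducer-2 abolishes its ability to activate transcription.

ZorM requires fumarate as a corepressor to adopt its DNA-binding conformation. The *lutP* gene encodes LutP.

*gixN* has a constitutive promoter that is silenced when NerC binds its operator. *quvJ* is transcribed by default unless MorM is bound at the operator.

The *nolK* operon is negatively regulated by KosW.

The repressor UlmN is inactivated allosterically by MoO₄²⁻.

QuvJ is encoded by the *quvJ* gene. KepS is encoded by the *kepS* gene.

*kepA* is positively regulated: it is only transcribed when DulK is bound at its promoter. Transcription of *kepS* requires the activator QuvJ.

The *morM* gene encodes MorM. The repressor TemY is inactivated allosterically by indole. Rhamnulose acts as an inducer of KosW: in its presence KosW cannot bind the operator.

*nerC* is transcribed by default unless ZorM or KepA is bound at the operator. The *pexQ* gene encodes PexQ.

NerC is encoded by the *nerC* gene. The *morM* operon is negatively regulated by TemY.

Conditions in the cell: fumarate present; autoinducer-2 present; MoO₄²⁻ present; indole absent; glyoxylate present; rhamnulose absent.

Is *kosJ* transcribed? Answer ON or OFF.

OFF

Indole is absent, so TemY is active.
With repressor TemY bound, *morM* is not transcribed.
So MorM is not produced.
With no repressor bound, *quvJ* is transcribed.
So QuvJ is produced and active.
No repressor is bound and QuvJ is active, so *kepS* is transcribed.
So KepS is produced and active.
Fumarate is present, so ZorM is active.
Autoinducer-2 is present, so DulK is inactive.
Required activator DulK is absent, so *kepA* is not transcribed.
So KepA is not produced.
With repressor ZorM bound, *nerC* is not transcribed.
So NerC is not produced.
With no repressor bound, *gixN* is transcribed.
So GixN is produced and active.
Glyoxylate is present, so MibE is active.
No repressor is bound and MibE is active, so *lutP* is transcribed.
So LutP is produced and active.
MoO₄²⁻ is present, so UlmN is inactive.
No repressor is bound and LutP is active, so *pexQ* is transcribed.
So PexQ is produced and active.
With repressor PexQ bound, *kosJ* is not transcribed.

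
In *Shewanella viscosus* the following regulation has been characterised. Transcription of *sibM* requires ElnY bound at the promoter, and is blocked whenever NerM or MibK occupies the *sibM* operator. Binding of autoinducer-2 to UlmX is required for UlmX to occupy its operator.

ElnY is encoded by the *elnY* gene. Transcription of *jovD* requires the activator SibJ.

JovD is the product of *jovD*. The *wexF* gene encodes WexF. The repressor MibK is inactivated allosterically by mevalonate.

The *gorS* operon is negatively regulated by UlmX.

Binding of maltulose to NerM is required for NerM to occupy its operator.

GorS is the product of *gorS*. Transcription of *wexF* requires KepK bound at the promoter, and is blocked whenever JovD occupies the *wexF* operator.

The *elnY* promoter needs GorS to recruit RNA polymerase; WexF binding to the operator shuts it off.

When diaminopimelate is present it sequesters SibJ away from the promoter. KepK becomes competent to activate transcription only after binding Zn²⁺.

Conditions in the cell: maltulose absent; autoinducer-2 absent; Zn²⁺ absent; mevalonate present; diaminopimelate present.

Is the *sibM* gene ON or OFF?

Maltulose is absent, so NerM is inactive.
Mevalonate is present, so MibK is inactive.
Autoinducer-2 is absent, so UlmX is inactive.
With no repressor bound, *gorS* is transcribed.
So GorS is produced and active.
Zn²⁺ is absent, so KepK is inactive.
Diaminopimelate is present, so SibJ is inactive.
Required activator SibJ is absent, so *jovD* is not transcribed.
So JovD is not produced.
Required activator KepK is absent, so *wexF* is not transcribed.
So WexF is not produced.
No repressor is bound and GorS is active, so *elnY* is transcribed.
So ElnY is produced and active.
No repressor is bound and ElnY is active, so *sibM* is transcribed.

ON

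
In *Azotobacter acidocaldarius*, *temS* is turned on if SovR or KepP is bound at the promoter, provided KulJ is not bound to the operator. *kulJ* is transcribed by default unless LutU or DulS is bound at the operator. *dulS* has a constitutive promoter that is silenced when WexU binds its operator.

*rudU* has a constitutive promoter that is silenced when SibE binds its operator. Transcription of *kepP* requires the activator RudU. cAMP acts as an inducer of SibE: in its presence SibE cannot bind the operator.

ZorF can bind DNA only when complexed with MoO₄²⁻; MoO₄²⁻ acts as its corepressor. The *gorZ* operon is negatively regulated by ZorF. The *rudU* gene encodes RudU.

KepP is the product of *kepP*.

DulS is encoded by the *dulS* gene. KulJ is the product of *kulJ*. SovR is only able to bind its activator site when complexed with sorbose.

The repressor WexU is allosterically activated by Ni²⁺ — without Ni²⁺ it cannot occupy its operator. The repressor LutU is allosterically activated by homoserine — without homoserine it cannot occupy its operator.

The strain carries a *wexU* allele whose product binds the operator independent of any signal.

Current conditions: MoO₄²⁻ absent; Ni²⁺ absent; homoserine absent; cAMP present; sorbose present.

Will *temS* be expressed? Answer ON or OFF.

Sorbose is present, so SovR is active.
Homoserine is absent, so LutU is inactive.
WexU is constitutively active in this strain.
With repressor WexU bound, *dulS* is not transcribed.
So DulS is not produced.
With no repressor bound, *kulJ* is transcribed.
So KulJ is produced and active.
cAMP is present, so SibE is inactive.
With no repressor bound, *rudU* is transcribed.
So RudU is produced and active.
No repressor is bound and RudU is active, so *kepP* is transcribed.
So KepP is produced and active.
With repressor KulJ bound, *temS* is not transcribed.

OFF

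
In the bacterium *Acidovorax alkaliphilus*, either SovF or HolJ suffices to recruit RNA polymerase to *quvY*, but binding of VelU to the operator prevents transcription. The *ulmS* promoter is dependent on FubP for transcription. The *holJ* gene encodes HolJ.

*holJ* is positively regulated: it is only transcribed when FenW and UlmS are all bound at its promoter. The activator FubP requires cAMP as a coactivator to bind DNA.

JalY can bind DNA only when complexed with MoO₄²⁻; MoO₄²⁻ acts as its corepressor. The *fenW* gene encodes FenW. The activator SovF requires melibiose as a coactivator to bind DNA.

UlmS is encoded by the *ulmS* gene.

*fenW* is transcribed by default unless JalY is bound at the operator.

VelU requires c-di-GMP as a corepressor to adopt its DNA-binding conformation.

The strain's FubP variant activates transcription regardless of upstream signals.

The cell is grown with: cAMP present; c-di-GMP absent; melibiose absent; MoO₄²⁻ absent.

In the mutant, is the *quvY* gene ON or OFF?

Melibiose is absent, so SovF is inactive.
MoO₄²⁻ is absent, so JalY is inactive.
With no repressor bound, *fenW* is transcribed.
So FenW is produced and active.
FubP is constitutively active in this strain.
No repressor is bound and FubP is active, so *ulmS* is transcribed.
So UlmS is produced and active.
No repressor is bound and FenW and UlmS are active, so *holJ* is transcribed.
So HolJ is produced and active.
c-di-GMP is absent, so VelU is inactive.
Activator HolJ is present, so *quvY* is transcribed.

ON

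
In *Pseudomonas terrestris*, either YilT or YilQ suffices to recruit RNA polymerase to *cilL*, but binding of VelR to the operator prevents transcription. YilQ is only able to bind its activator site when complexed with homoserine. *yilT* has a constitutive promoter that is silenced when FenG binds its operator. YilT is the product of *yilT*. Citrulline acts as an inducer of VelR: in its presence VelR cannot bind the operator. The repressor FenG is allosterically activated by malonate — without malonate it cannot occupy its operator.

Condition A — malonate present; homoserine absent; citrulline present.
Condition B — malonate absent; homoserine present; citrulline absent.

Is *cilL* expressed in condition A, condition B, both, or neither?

Condition A:
Malonate is present, so FenG is active.
With repressor FenG bound, *yilT* is not transcribed.
So YilT is not produced.
Homoserine is absent, so YilQ is inactive.
Citrulline is present, so VelR is inactive.
No activator is available at the *cilL* promoter, so *cilL* is not transcribed.
→ *cilL* is OFF in A.
Condition B:
Malonate is absent, so FenG is inactive.
With no repressor bound, *yilT* is transcribed.
So YilT is produced and active.
Homoserine is present, so YilQ is active.
Citrulline is absent, so VelR is active.
With repressor VelR bound, *cilL* is not transcribed.
→ *cilL* is OFF in B.

neither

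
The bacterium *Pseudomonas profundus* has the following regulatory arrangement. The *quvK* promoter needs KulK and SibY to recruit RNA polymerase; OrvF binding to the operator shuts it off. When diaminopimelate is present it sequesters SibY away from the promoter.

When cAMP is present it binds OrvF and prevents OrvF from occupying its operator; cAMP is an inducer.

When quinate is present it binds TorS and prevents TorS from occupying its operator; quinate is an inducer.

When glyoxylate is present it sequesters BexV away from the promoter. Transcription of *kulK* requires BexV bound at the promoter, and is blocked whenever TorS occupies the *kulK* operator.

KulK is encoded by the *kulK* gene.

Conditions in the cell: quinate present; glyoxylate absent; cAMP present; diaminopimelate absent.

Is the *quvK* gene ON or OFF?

ON

Quinate is present, so TorS is inactive.
Glyoxylate is absent, so BexV is active.
No repressor is bound and BexV is active, so *kulK* is transcribed.
So KulK is produced and active.
Diaminopimelate is absent, so SibY is active.
cAMP is present, so OrvF is inactive.
No repressor is bound and KulK and SibY are active, so *quvK* is transcribed.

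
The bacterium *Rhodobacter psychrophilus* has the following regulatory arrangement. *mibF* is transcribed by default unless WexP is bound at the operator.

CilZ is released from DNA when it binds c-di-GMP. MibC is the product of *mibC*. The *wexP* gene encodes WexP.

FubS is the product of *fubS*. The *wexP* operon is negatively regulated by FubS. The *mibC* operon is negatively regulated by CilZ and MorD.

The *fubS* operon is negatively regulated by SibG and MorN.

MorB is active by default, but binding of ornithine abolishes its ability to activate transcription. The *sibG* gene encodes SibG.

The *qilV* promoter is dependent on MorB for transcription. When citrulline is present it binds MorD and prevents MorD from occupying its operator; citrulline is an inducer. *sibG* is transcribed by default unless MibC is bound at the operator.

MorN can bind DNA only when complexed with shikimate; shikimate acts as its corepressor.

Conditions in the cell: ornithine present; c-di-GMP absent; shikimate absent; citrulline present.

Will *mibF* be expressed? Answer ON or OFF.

OFF

c-di-GMP is absent, so CilZ is active.
Citrulline is present, so MorD is inactive.
With repressor CilZ bound, *mibC* is not transcribed.
So MibC is not produced.
With no repressor bound, *sibG* is transcribed.
So SibG is produced and active.
Shikimate is absent, so MorN is inactive.
With repressor SibG bound, *fubS* is not transcribed.
So FubS is not produced.
With no repressor bound, *wexP* is transcribed.
So WexP is produced and active.
With repressor WexP bound, *mibF* is not transcribed.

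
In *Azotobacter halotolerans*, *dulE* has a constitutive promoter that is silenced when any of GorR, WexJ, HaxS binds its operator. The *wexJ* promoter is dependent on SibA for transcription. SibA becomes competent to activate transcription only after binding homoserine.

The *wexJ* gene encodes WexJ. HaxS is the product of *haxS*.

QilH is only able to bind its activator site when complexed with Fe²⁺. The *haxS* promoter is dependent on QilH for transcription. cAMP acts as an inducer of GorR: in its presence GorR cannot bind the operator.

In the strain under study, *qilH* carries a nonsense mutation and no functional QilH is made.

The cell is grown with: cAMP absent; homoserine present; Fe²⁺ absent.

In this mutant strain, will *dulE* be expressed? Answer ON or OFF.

cAMP is absent, so GorR is active.
Homoserine is present, so SibA is active.
No repressor is bound and SibA is active, so *wexJ* is transcribed.
So WexJ is produced and active.
QilH is non-functional in this strain, so it has no effect.
Required activator QilH is absent, so *haxS* is not transcribed.
So HaxS is not produced.
With repressor GorR bound, *dulE* is not transcribed.

OFF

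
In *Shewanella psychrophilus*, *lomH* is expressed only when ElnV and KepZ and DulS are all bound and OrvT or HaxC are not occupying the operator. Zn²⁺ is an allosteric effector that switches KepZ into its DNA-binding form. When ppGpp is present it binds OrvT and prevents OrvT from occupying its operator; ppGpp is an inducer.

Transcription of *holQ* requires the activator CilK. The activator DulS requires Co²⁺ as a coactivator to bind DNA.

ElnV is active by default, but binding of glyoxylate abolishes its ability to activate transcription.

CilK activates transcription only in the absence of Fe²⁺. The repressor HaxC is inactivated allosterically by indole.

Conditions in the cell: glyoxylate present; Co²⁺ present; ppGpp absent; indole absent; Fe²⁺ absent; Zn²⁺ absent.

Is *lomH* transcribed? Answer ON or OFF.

OFF

ppGpp is absent, so OrvT is active.
Indole is absent, so HaxC is active.
Glyoxylate is present, so ElnV is inactive.
Zn²⁺ is absent, so KepZ is inactive.
Co²⁺ is present, so DulS is active.
With repressor OrvT bound, *lomH* is not transcribed.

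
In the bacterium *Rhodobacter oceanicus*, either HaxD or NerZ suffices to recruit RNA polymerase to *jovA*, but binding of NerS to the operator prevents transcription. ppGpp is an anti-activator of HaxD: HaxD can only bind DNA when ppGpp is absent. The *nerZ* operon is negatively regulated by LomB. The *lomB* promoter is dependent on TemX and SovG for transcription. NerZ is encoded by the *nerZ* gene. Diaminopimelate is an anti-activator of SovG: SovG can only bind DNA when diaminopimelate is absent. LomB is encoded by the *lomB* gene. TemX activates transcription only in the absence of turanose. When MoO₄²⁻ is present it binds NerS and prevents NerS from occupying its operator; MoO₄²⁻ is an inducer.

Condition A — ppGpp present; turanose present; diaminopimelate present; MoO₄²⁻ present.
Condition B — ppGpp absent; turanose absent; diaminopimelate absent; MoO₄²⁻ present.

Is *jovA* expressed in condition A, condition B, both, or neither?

Condition A:
ppGpp is present, so HaxD is inactive.
Turanose is present, so TemX is inactive.
Diaminopimelate is present, so SovG is inactive.
Required activator TemX is absent, so *lomB* is not transcribed.
So LomB is not produced.
With no repressor bound, *nerZ* is transcribed.
So NerZ is produced and active.
MoO₄²⁻ is present, so NerS is inactive.
Activator NerZ is present, so *jovA* is transcribed.
→ *jovA* is ON in A.
Condition B:
ppGpp is absent, so HaxD is active.
Turanose is absent, so TemX is active.
Diaminopimelate is absent, so SovG is active.
No repressor is bound and TemX and SovG are active, so *lomB* is transcribed.
So LomB is produced and active.
With repressor LomB bound, *nerZ* is not transcribed.
So NerZ is not produced.
MoO₄²⁻ is present, so NerS is inactive.
Activator HaxD is present, so *jovA* is transcribed.
→ *jovA* is ON in B.

both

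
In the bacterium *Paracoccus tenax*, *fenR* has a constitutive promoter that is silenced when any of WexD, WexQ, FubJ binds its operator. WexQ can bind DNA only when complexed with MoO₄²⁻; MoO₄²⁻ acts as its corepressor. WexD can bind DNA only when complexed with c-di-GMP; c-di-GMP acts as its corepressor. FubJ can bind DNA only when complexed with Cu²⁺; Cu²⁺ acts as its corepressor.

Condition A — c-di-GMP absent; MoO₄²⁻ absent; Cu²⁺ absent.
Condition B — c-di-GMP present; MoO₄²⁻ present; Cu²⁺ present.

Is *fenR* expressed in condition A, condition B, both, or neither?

Condition A:
c-di-GMP is absent, so WexD is inactive.
MoO₄²⁻ is absent, so WexQ is inactive.
Cu²⁺ is absent, so FubJ is inactive.
With no repressor bound, *fenR* is transcribed.
→ *fenR* is ON in A.
Condition B:
c-di-GMP is present, so WexD is active.
MoO₄²⁻ is present, so WexQ is active.
Cu²⁺ is present, so FubJ is active.
With repressor WexD bound, *fenR* is not transcribed.
→ *fenR* is OFF in B.

A only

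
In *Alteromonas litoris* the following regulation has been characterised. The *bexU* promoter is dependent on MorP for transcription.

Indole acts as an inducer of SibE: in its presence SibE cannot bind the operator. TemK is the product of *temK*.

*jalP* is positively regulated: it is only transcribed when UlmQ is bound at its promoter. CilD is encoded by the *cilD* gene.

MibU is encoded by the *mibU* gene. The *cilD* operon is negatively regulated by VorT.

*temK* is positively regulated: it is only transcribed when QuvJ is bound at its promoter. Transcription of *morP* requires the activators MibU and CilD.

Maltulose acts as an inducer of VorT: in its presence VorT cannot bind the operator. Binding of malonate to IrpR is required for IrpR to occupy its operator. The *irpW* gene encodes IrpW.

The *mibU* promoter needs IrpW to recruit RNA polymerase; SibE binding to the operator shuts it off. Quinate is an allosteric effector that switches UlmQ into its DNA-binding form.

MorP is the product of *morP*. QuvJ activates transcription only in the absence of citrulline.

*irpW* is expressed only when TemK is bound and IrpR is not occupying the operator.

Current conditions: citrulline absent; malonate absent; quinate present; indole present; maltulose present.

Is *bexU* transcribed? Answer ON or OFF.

Citrulline is absent, so QuvJ is active.
No repressor is bound and QuvJ is active, so *temK* is transcribed.
So TemK is produced and active.
Malonate is absent, so IrpR is inactive.
No repressor is bound and TemK is active, so *irpW* is transcribed.
So IrpW is produced and active.
Indole is present, so SibE is inactive.
No repressor is bound and IrpW is active, so *mibU* is transcribed.
So MibU is produced and active.
Maltulose is present, so VorT is inactive.
With no repressor bound, *cilD* is transcribed.
So CilD is produced and active.
No repressor is bound and MibU and CilD are active, so *morP* is transcribed.
So MorP is produced and active.
No repressor is bound and MorP is active, so *bexU* is transcribed.

ON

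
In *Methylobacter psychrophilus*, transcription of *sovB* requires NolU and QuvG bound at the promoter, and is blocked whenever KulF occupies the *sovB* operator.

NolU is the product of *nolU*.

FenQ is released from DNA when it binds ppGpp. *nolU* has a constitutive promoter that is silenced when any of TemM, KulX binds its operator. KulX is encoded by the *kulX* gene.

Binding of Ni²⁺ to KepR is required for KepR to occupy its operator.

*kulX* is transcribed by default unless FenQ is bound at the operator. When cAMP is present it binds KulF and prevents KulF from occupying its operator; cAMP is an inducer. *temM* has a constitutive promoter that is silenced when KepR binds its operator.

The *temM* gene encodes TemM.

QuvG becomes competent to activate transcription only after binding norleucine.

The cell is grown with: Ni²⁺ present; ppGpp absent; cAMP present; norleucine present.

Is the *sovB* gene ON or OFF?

Ni²⁺ is present, so KepR is active.
With repressor KepR bound, *temM* is not transcribed.
So TemM is not produced.
ppGpp is absent, so FenQ is active.
With repressor FenQ bound, *kulX* is not transcribed.
So KulX is not produced.
With no repressor bound, *nolU* is transcribed.
So NolU is produced and active.
Norleucine is present, so QuvG is active.
cAMP is present, so KulF is inactive.
No repressor is bound and NolU and QuvG are active, so *sovB* is transcribed.

ON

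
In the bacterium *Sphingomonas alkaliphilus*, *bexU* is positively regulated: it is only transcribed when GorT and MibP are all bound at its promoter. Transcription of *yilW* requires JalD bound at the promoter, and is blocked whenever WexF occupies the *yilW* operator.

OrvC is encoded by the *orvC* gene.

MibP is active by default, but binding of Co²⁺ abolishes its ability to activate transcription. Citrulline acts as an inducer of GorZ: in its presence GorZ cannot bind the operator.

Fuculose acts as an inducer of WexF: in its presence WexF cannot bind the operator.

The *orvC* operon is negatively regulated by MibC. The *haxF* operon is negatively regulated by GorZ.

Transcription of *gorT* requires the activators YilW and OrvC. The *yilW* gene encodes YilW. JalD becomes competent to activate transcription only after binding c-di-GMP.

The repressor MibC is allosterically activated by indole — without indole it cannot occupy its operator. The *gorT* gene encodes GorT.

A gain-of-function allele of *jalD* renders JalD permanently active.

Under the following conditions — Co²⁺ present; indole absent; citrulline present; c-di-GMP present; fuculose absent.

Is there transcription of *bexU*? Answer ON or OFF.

Fuculose is absent, so WexF is active.
JalD is constitutively active in this strain.
With repressor WexF bound, *yilW* is not transcribed.
So YilW is not produced.
Indole is absent, so MibC is inactive.
With no repressor bound, *orvC* is transcribed.
So OrvC is produced and active.
Required activator YilW is absent, so *gorT* is not transcribed.
So GorT is not produced.
Co²⁺ is present, so MibP is inactive.
Required activator GorT is absent, so *bexU* is not transcribed.

OFF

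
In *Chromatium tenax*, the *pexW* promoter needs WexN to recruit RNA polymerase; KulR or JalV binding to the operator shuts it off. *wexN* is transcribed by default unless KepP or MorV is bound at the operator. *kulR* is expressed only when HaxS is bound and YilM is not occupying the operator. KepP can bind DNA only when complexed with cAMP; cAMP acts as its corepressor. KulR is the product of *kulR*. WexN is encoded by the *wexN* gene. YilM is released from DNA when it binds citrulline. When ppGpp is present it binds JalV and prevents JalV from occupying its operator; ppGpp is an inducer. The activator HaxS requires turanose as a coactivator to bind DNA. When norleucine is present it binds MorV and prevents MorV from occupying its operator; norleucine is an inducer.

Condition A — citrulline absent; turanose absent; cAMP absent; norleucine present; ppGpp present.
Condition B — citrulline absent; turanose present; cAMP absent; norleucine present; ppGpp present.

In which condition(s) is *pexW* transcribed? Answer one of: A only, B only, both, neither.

both

Condition A:
Citrulline is absent, so YilM is active.
Turanose is absent, so HaxS is inactive.
With repressor YilM bound, *kulR* is not transcribed.
So KulR is not produced.
cAMP is absent, so KepP is inactive.
Norleucine is present, so MorV is inactive.
With no repressor bound, *wexN* is transcribed.
So WexN is produced and active.
ppGpp is present, so JalV is inactive.
No repressor is bound and WexN is active, so *pexW* is transcribed.
→ *pexW* is ON in A.
Condition B:
Citrulline is absent, so YilM is active.
Turanose is present, so HaxS is active.
With repressor YilM bound, *kulR* is not transcribed.
So KulR is not produced.
cAMP is absent, so KepP is inactive.
Norleucine is present, so MorV is inactive.
With no repressor bound, *wexN* is transcribed.
So WexN is produced and active.
ppGpp is present, so JalV is inactive.
No repressor is bound and WexN is active, so *pexW* is transcribed.
→ *pexW* is ON in B.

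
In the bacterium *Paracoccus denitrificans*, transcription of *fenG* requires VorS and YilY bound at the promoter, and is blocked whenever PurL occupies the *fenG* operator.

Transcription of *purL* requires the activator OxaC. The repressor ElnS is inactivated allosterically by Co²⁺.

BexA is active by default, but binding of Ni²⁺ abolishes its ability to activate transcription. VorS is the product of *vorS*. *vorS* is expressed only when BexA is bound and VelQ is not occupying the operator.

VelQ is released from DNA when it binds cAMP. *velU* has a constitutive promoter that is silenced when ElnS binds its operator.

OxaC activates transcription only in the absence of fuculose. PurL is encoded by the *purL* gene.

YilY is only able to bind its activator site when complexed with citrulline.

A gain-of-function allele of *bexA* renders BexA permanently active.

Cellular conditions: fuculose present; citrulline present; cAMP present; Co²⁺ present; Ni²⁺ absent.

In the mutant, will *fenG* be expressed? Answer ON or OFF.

Fuculose is present, so OxaC is inactive.
Required activator OxaC is absent, so *purL* is not transcribed.
So PurL is not produced.
BexA is constitutively active in this strain.
cAMP is present, so VelQ is inactive.
No repressor is bound and BexA is active, so *vorS* is transcribed.
So VorS is produced and active.
Citrulline is present, so YilY is active.
No repressor is bound and VorS and YilY are active, so *fenG* is transcribed.

ON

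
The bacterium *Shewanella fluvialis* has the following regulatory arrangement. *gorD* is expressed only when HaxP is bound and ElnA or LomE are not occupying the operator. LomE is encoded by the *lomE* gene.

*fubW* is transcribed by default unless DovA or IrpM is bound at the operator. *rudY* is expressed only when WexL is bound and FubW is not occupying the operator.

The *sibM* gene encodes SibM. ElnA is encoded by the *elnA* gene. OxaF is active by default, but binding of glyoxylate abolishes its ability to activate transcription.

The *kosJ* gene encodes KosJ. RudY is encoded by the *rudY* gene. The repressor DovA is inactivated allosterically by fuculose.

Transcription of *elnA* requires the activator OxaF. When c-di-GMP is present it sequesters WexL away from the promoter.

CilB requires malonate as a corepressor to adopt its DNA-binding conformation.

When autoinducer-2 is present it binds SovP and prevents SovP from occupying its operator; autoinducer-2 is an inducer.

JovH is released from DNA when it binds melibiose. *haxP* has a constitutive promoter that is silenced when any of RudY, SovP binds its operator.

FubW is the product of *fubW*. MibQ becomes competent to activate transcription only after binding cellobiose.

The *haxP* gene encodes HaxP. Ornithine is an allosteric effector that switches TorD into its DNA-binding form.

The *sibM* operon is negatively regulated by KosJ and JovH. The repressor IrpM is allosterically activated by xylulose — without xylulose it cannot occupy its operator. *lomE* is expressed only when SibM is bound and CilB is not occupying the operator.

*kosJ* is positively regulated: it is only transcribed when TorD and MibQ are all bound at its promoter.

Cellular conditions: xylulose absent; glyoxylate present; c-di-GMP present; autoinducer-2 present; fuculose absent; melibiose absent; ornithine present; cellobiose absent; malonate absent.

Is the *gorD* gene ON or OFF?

Glyoxylate is present, so OxaF is inactive.
Required activator OxaF is absent, so *elnA* is not transcribed.
So ElnA is not produced.
Fuculose is absent, so DovA is active.
Xylulose is absent, so IrpM is inactive.
With repressor DovA bound, *fubW* is not transcribed.
So FubW is not produced.
c-di-GMP is present, so WexL is inactive.
Required activator WexL is absent, so *rudY* is not transcribed.
So RudY is not produced.
Autoinducer-2 is present, so SovP is inactive.
With no repressor bound, *haxP* is transcribed.
So HaxP is produced and active.
Malonate is absent, so CilB is inactive.
Ornithine is present, so TorD is active.
Cellobiose is absent, so MibQ is inactive.
Required activator MibQ is absent, so *kosJ* is not transcribed.
So KosJ is not produced.
Melibiose is absent, so JovH is active.
With repressor JovH bound, *sibM* is not transcribed.
So SibM is not produced.
Required activator SibM is absent, so *lomE* is not transcribed.
So LomE is not produced.
No repressor is bound and HaxP is active, so *gorD* is transcribed.

ON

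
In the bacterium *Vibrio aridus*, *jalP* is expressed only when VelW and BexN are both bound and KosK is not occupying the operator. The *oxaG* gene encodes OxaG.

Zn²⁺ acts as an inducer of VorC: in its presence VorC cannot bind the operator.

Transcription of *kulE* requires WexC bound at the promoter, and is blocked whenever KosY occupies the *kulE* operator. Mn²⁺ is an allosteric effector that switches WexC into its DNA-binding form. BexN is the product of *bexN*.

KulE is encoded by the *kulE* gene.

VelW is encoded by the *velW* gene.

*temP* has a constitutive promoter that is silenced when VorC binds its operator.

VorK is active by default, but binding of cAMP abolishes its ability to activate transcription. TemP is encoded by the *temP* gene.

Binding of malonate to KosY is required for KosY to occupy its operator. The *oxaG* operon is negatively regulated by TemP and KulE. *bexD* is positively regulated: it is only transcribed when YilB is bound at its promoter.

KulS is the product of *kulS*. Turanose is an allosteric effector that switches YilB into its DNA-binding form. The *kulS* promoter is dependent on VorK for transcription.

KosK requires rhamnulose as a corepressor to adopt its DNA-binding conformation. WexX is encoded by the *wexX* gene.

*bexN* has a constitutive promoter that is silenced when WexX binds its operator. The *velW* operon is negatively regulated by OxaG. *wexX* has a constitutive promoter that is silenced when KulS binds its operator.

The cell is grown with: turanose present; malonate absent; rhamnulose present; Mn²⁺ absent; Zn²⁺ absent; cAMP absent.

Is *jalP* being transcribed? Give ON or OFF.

OFF

Zn²⁺ is absent, so VorC is active.
With repressor VorC bound, *temP* is not transcribed.
So TemP is not produced.
Mn²⁺ is absent, so WexC is inactive.
Malonate is absent, so KosY is inactive.
Required activator WexC is absent, so *kulE* is not transcribed.
So KulE is not produced.
With no repressor bound, *oxaG* is transcribed.
So OxaG is produced and active.
With repressor OxaG bound, *velW* is not transcribed.
So VelW is not produced.
cAMP is absent, so VorK is active.
No repressor is bound and VorK is active, so *kulS* is transcribed.
So KulS is produced and active.
With repressor KulS bound, *wexX* is not transcribed.
So WexX is not produced.
With no repressor bound, *bexN* is transcribed.
So BexN is produced and active.
Rhamnulose is present, so KosK is active.
With repressor KosK bound, *jalP* is not transcribed.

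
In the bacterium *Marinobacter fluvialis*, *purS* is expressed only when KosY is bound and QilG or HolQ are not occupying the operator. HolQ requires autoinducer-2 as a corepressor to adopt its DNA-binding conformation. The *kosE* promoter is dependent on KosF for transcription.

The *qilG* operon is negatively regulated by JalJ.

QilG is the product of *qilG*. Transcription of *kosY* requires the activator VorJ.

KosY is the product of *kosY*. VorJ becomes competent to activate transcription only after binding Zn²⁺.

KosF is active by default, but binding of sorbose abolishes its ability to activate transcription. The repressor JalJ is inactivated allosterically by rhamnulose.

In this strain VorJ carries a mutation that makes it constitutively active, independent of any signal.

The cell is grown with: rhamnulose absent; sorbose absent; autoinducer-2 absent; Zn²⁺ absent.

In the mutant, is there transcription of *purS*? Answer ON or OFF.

VorJ is constitutively active in this strain.
No repressor is bound and VorJ is active, so *kosY* is transcribed.
So KosY is produced and active.
Rhamnulose is absent, so JalJ is active.
With repressor JalJ bound, *qilG* is not transcribed.
So QilG is not produced.
Autoinducer-2 is absent, so HolQ is inactive.
No repressor is bound and KosY is active, so *purS* is transcribed.

ON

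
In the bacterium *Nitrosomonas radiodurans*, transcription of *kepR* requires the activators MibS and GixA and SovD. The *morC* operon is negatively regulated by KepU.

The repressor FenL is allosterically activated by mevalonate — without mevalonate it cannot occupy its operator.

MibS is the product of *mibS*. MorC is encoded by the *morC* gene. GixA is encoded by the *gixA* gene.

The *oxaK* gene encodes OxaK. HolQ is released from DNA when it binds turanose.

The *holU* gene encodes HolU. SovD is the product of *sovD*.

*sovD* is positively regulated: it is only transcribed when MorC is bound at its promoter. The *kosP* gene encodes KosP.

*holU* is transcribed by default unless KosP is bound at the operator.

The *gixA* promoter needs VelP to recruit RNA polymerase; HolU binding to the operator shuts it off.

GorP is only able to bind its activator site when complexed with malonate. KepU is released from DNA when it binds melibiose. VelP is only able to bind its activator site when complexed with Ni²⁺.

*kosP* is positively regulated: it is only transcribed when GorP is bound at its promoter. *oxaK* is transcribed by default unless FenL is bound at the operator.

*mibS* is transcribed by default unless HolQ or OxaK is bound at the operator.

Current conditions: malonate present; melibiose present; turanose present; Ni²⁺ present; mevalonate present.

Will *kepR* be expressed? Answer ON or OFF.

ON

Turanose is present, so HolQ is inactive.
Mevalonate is present, so FenL is active.
With repressor FenL bound, *oxaK* is not transcribed.
So OxaK is not produced.
With no repressor bound, *mibS* is transcribed.
So MibS is produced and active.
Malonate is present, so GorP is active.
No repressor is bound and GorP is active, so *kosP* is transcribed.
So KosP is produced and active.
With repressor KosP bound, *holU* is not transcribed.
So HolU is not produced.
Ni²⁺ is present, so VelP is active.
No repressor is bound and VelP is active, so *gixA* is transcribed.
So GixA is produced and active.
Melibiose is present, so KepU is inactive.
With no repressor bound, *morC* is transcribed.
So MorC is produced and active.
No repressor is bound and MorC is active, so *sovD* is transcribed.
So SovD is produced and active.
No repressor is bound and MibS and GixA and SovD are active, so *kepR* is transcribed.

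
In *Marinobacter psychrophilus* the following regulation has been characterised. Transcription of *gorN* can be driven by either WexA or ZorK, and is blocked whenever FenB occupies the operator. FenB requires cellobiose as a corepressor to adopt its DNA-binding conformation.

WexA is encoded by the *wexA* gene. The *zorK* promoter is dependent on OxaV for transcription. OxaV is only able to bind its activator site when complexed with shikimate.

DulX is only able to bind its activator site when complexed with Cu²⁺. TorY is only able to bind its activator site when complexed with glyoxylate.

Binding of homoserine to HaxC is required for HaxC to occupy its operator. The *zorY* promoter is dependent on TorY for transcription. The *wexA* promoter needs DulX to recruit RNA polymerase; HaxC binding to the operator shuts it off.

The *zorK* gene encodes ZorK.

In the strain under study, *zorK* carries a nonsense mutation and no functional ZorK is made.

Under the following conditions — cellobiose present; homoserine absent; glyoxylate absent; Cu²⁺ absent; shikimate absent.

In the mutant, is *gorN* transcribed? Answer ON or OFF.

OFF

Cu²⁺ is absent, so DulX is inactive.
Homoserine is absent, so HaxC is inactive.
Required activator DulX is absent, so *wexA* is not transcribed.
So WexA is not produced.
ZorK is non-functional in this strain, so it has no effect.
Cellobiose is present, so FenB is active.
With repressor FenB bound, *gorN* is not transcribed.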